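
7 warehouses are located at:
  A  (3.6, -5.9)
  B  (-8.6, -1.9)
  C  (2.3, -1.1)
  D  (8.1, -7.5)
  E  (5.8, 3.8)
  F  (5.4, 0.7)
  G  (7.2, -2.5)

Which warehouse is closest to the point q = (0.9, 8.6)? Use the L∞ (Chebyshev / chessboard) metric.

d(q,A) = max(2.7, 14.5) = 14.5
d(q,B) = max(9.5, 10.5) = 10.5
d(q,C) = max(1.4, 9.7) = 9.7
d(q,D) = max(7.2, 16.1) = 16.1
d(q,E) = max(4.9, 4.8) = 4.9
d(q,F) = max(4.5, 7.9) = 7.9
d(q,G) = max(6.3, 11.1) = 11.1
Minimum is at E.

E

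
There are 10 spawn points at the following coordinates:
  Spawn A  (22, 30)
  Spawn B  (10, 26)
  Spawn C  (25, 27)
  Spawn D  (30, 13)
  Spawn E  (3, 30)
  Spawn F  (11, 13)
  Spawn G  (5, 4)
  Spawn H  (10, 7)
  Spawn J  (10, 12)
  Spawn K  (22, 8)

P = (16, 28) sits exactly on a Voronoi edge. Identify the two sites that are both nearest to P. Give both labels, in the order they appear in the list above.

Spawn A and Spawn B

Squared distances from P to each site:
d²(P, Spawn A) = (16−22)² + (28−30)² = 36 + 4 = 40
d²(P, Spawn B) = (16−10)² + (28−26)² = 36 + 4 = 40
d²(P, Spawn C) = (16−25)² + (28−27)² = 81 + 1 = 82
d²(P, Spawn D) = (16−30)² + (28−13)² = 196 + 225 = 421
d²(P, Spawn E) = (16−3)² + (28−30)² = 169 + 4 = 173
d²(P, Spawn F) = (16−11)² + (28−13)² = 25 + 225 = 250
d²(P, Spawn G) = (16−5)² + (28−4)² = 121 + 576 = 697
d²(P, Spawn H) = (16−10)² + (28−7)² = 36 + 441 = 477
d²(P, Spawn J) = (16−10)² + (28−12)² = 36 + 256 = 292
d²(P, Spawn K) = (16−22)² + (28−8)² = 36 + 400 = 436
P is equidistant from Spawn A and Spawn B (both at squared distance 40), and every other site is strictly farther — so P lies on the Spawn A–Spawn B Voronoi edge.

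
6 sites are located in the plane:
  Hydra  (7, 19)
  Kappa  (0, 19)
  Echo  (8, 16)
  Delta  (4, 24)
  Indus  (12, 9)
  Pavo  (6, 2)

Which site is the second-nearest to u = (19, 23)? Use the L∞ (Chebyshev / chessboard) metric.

Hydra

d(u, Hydra) = max(12, 4) = 12
d(u, Kappa) = max(19, 4) = 19
d(u, Echo) = max(11, 7) = 11
d(u, Delta) = max(15, 1) = 15
d(u, Indus) = max(7, 14) = 14
d(u, Pavo) = max(13, 21) = 21
Sorted ascending: Echo, Hydra, Indus, … — the second-nearest is Hydra.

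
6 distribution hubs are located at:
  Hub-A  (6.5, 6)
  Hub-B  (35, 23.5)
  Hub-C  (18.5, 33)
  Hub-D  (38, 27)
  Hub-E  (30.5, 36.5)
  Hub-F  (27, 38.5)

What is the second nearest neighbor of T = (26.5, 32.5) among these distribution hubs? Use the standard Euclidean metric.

Squared Euclidean distances:
d²(T, Hub-A) = (26.5−6.5)² + (32.5−6)² = 400 + 702.25 = 1102.25
d²(T, Hub-B) = (26.5−35)² + (32.5−23.5)² = 72.25 + 81 = 153.25
d²(T, Hub-C) = (26.5−18.5)² + (32.5−33)² = 64 + 0.25 = 64.25
d²(T, Hub-D) = (26.5−38)² + (32.5−27)² = 132.25 + 30.25 = 162.5
d²(T, Hub-E) = (26.5−30.5)² + (32.5−36.5)² = 16 + 16 = 32
d²(T, Hub-F) = (26.5−27)² + (32.5−38.5)² = 0.25 + 36 = 36.25
Sorted ascending: Hub-E, Hub-F, Hub-C, … — the second-nearest is Hub-F.

Hub-F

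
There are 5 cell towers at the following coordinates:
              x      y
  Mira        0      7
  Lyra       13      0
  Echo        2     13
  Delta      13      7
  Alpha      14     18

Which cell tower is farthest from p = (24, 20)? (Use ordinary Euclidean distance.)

Mira

Squared Euclidean distances:
d²(p, Mira) = (24−0)² + (20−7)² = 576 + 169 = 745
d²(p, Lyra) = (24−13)² + (20−0)² = 121 + 400 = 521
d²(p, Echo) = (24−2)² + (20−13)² = 484 + 49 = 533
d²(p, Delta) = (24−13)² + (20−7)² = 121 + 169 = 290
d²(p, Alpha) = (24−14)² + (20−18)² = 100 + 4 = 104
The largest is to Mira.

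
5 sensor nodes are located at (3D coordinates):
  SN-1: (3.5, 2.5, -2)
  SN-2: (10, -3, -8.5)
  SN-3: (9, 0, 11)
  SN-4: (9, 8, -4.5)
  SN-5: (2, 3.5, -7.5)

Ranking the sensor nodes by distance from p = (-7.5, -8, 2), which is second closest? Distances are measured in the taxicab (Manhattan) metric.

SN-5

d(p, SN-1) = |-7.5−3.5| + |-8−2.5| + |2−(-2)| = 11 + 10.5 + 4 = 25.5
d(p, SN-2) = |-7.5−10| + |-8−(-3)| + |2−(-8.5)| = 17.5 + 5 + 10.5 = 33
d(p, SN-3) = |-7.5−9| + |-8−0| + |2−11| = 16.5 + 8 + 9 = 33.5
d(p, SN-4) = |-7.5−9| + |-8−8| + |2−(-4.5)| = 16.5 + 16 + 6.5 = 39
d(p, SN-5) = |-7.5−2| + |-8−3.5| + |2−(-7.5)| = 9.5 + 11.5 + 9.5 = 30.5
Sorted ascending: SN-1, SN-5, SN-2, … — the second-nearest is SN-5.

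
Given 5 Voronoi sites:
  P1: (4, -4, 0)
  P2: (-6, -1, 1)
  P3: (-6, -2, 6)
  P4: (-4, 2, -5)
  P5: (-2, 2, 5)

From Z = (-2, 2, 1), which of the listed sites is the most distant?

Squared Euclidean distances:
|ZP1|² = (-2−4)² + (2−(-4))² + (1−0)² = 36 + 36 + 1 = 73
|ZP2|² = (-2−(-6))² + (2−(-1))² + (1−1)² = 16 + 9 + 0 = 25
|ZP3|² = (-2−(-6))² + (2−(-2))² + (1−6)² = 16 + 16 + 25 = 57
|ZP4|² = (-2−(-4))² + (2−2)² + (1−(-5))² = 4 + 0 + 36 = 40
|ZP5|² = (-2−(-2))² + (2−2)² + (1−5)² = 0 + 0 + 16 = 16
The largest is to P1.

P1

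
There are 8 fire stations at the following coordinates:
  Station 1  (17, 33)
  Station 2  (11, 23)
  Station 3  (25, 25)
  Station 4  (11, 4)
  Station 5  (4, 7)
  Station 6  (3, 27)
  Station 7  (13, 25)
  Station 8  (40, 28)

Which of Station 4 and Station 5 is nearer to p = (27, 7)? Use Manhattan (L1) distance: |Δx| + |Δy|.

Station 4

d(p, Station 4) = |27−11| + |7−4| = 16 + 3 = 19
d(p, Station 5) = |27−4| + |7−7| = 23 + 0 = 23
19 < 23, so Station 4 is closer.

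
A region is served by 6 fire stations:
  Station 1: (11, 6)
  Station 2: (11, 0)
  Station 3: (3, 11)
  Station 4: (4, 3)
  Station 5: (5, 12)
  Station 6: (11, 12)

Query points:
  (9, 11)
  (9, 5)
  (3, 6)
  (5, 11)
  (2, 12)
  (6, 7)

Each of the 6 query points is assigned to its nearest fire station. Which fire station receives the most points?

(9, 11) — d² to each: Station 1:29, Station 2:125, Station 3:36, Station 4:89, Station 5:17, Station 6:5 → nearest is Station 6
(9, 5) — d² to each: Station 1:5, Station 2:29, Station 3:72, Station 4:29, Station 5:65, Station 6:53 → nearest is Station 1
(3, 6) — d² to each: Station 1:64, Station 2:100, Station 3:25, Station 4:10, Station 5:40, Station 6:100 → nearest is Station 4
(5, 11) — d² to each: Station 1:61, Station 2:157, Station 3:4, Station 4:65, Station 5:1, Station 6:37 → nearest is Station 5
(2, 12) — d² to each: Station 1:117, Station 2:225, Station 3:2, Station 4:85, Station 5:9, Station 6:81 → nearest is Station 3
(6, 7) — d² to each: Station 1:26, Station 2:74, Station 3:25, Station 4:20, Station 5:26, Station 6:50 → nearest is Station 4
Tally — Station 1:1, Station 3:1, Station 4:2, Station 5:1, Station 6:1. Station 4 captures the most (2).

Station 4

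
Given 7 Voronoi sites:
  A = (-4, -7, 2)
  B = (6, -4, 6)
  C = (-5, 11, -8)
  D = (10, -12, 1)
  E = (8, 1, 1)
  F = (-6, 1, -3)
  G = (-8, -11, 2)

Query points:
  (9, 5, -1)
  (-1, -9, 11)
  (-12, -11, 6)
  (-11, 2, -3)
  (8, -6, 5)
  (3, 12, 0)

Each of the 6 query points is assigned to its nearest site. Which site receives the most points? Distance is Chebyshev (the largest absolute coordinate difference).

(9, 5, -1) — d to each: A:13, B:9, C:14, D:17, E:4, F:15, G:17 → nearest is E
(-1, -9, 11) — d to each: A:9, B:7, C:20, D:11, E:10, F:14, G:9 → nearest is B
(-12, -11, 6) — d to each: A:8, B:18, C:22, D:22, E:20, F:12, G:4 → nearest is G
(-11, 2, -3) — d to each: A:9, B:17, C:9, D:21, E:19, F:5, G:13 → nearest is F
(8, -6, 5) — d to each: A:12, B:2, C:17, D:6, E:7, F:14, G:16 → nearest is B
(3, 12, 0) — d to each: A:19, B:16, C:8, D:24, E:11, F:11, G:23 → nearest is C
Tally — B:2, C:1, E:1, F:1, G:1. B captures the most (2).

B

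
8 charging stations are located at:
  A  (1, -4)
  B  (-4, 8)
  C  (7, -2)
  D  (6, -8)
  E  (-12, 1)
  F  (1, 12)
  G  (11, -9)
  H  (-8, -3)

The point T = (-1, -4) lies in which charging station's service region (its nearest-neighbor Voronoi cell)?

Compare squared distances (the ordering matches that of the actual distances):
|TA|² = (-1−1)² + (-4−(-4))² = 4 + 0 = 4
|TB|² = (-1−(-4))² + (-4−8)² = 9 + 144 = 153
|TC|² = (-1−7)² + (-4−(-2))² = 64 + 4 = 68
|TD|² = (-1−6)² + (-4−(-8))² = 49 + 16 = 65
|TE|² = (-1−(-12))² + (-4−1)² = 121 + 25 = 146
|TF|² = (-1−1)² + (-4−12)² = 4 + 256 = 260
|TG|² = (-1−11)² + (-4−(-9))² = 144 + 25 = 169
|TH|² = (-1−(-8))² + (-4−(-3))² = 49 + 1 = 50
The smallest is to A, so T lies in the Voronoi region of A.

A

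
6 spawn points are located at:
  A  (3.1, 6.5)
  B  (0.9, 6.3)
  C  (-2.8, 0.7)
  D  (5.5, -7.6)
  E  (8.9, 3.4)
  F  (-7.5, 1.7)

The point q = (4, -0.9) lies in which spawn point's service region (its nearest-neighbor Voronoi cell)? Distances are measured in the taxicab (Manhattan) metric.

D

d(q,A) = |4−3.1| + |-0.9−6.5| = 0.9 + 7.4 = 8.3
d(q,B) = |4−0.9| + |-0.9−6.3| = 3.1 + 7.2 = 10.3
d(q,C) = |4−(-2.8)| + |-0.9−0.7| = 6.8 + 1.6 = 8.4
d(q,D) = |4−5.5| + |-0.9−(-7.6)| = 1.5 + 6.7 = 8.2
d(q,E) = |4−8.9| + |-0.9−3.4| = 4.9 + 4.3 = 9.2
d(q,F) = |4−(-7.5)| + |-0.9−1.7| = 11.5 + 2.6 = 14.1
Minimum is at D.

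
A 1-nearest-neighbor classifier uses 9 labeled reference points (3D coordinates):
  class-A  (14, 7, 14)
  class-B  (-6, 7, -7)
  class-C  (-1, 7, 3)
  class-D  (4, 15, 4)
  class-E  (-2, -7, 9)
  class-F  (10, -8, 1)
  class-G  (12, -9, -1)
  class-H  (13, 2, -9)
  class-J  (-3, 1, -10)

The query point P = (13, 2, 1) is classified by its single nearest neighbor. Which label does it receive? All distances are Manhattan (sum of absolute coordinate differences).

class-H

d(P, class-A) = 1 + 5 + 13 = 19
d(P, class-B) = 19 + 5 + 8 = 32
d(P, class-C) = 14 + 5 + 2 = 21
d(P, class-D) = 9 + 13 + 3 = 25
d(P, class-E) = 15 + 9 + 8 = 32
d(P, class-F) = 3 + 10 + 0 = 13
d(P, class-G) = 1 + 11 + 2 = 14
d(P, class-H) = 0 + 0 + 10 = 10
d(P, class-J) = 16 + 1 + 11 = 28
class-H is nearest.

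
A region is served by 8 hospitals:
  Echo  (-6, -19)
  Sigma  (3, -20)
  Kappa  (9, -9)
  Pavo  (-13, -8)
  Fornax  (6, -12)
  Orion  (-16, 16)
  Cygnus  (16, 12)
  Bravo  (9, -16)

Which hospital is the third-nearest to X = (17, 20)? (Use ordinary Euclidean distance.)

Orion

Squared Euclidean distances:
d²(X, Echo) = (17−(-6))² + (20−(-19))² = 529 + 1521 = 2050
d²(X, Sigma) = (17−3)² + (20−(-20))² = 196 + 1600 = 1796
d²(X, Kappa) = (17−9)² + (20−(-9))² = 64 + 841 = 905
d²(X, Pavo) = (17−(-13))² + (20−(-8))² = 900 + 784 = 1684
d²(X, Fornax) = (17−6)² + (20−(-12))² = 121 + 1024 = 1145
d²(X, Orion) = (17−(-16))² + (20−16)² = 1089 + 16 = 1105
d²(X, Cygnus) = (17−16)² + (20−12)² = 1 + 64 = 65
d²(X, Bravo) = (17−9)² + (20−(-16))² = 64 + 1296 = 1360
Sorted ascending: Cygnus, Kappa, Orion, Fornax, … — the third-nearest is Orion.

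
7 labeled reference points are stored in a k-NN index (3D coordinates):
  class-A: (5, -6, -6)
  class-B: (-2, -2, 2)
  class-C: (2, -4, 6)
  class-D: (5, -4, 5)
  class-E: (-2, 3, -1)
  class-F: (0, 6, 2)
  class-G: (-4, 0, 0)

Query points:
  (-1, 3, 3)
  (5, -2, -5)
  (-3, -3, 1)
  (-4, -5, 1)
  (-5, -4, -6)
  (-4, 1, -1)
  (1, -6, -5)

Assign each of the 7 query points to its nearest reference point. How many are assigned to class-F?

(-1, 3, 3) — d² to each: class-A:198, class-B:27, class-C:67, class-D:89, class-E:17, class-F:11, class-G:27 → nearest is class-F
(5, -2, -5) — d² to each: class-A:17, class-B:98, class-C:134, class-D:104, class-E:90, class-F:138, class-G:110 → nearest is class-A
(-3, -3, 1) — d² to each: class-A:122, class-B:3, class-C:51, class-D:81, class-E:41, class-F:91, class-G:11 → nearest is class-B
(-4, -5, 1) — d² to each: class-A:131, class-B:14, class-C:62, class-D:98, class-E:72, class-F:138, class-G:26 → nearest is class-B
(-5, -4, -6) — d² to each: class-A:104, class-B:77, class-C:193, class-D:221, class-E:83, class-F:189, class-G:53 → nearest is class-G
(-4, 1, -1) — d² to each: class-A:155, class-B:22, class-C:110, class-D:142, class-E:8, class-F:50, class-G:2 → nearest is class-G
(1, -6, -5) — d² to each: class-A:17, class-B:74, class-C:126, class-D:120, class-E:106, class-F:194, class-G:86 → nearest is class-A
1 of the 7 points has class-F as nearest.

1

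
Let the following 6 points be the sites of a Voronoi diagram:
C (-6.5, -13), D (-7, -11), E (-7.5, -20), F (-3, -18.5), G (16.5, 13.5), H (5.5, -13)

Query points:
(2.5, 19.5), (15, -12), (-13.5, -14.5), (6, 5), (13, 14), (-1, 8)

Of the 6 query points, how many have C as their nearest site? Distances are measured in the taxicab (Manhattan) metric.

(2.5, 19.5) — d to each: C:41.5, D:40, E:49.5, F:43.5, G:20, H:35.5 → nearest is G
(15, -12) — d to each: C:22.5, D:23, E:30.5, F:24.5, G:27, H:10.5 → nearest is H
(-13.5, -14.5) — d to each: C:8.5, D:10, E:11.5, F:14.5, G:58, H:20.5 → nearest is C
(6, 5) — d to each: C:30.5, D:29, E:38.5, F:32.5, G:19, H:18.5 → nearest is H
(13, 14) — d to each: C:46.5, D:45, E:54.5, F:48.5, G:4, H:34.5 → nearest is G
(-1, 8) — d to each: C:26.5, D:25, E:34.5, F:28.5, G:23, H:27.5 → nearest is G
1 of the 6 points has C as nearest.

1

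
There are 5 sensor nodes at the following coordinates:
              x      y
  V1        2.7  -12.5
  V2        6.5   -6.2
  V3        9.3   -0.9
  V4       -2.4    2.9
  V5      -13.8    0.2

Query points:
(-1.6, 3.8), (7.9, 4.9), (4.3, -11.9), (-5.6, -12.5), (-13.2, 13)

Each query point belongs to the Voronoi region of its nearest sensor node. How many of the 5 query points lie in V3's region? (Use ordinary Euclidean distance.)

(-1.6, 3.8) — d² to each: V1:284.18, V2:165.61, V3:140.9, V4:1.45, V5:161.8 → nearest is V4
(7.9, 4.9) — d² to each: V1:329.8, V2:125.17, V3:35.6, V4:110.09, V5:492.98 → nearest is V3
(4.3, -11.9) — d² to each: V1:2.92, V2:37.33, V3:146, V4:263.93, V5:474.02 → nearest is V1
(-5.6, -12.5) — d² to each: V1:68.89, V2:186.1, V3:356.57, V4:247.4, V5:228.53 → nearest is V1
(-13.2, 13) — d² to each: V1:903.06, V2:756.73, V3:699.46, V4:218.65, V5:164.2 → nearest is V5
1 of the 5 points has V3 as nearest.

1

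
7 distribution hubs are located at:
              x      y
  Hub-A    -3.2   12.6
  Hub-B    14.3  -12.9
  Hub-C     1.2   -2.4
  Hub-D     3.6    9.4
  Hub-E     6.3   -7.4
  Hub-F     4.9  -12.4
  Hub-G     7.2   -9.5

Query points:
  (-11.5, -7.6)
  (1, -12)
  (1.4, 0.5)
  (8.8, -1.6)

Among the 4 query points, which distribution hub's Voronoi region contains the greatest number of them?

Hub-C

(-11.5, -7.6) — d² to each: Hub-A:476.93, Hub-B:693.73, Hub-C:188.33, Hub-D:517.01, Hub-E:316.88, Hub-F:292, Hub-G:353.3 → nearest is Hub-C
(1, -12) — d² to each: Hub-A:622.8, Hub-B:177.7, Hub-C:92.2, Hub-D:464.72, Hub-E:49.25, Hub-F:15.37, Hub-G:44.69 → nearest is Hub-F
(1.4, 0.5) — d² to each: Hub-A:167.57, Hub-B:345.97, Hub-C:8.45, Hub-D:84.05, Hub-E:86.42, Hub-F:178.66, Hub-G:133.64 → nearest is Hub-C
(8.8, -1.6) — d² to each: Hub-A:345.64, Hub-B:157.94, Hub-C:58.4, Hub-D:148.04, Hub-E:39.89, Hub-F:131.85, Hub-G:64.97 → nearest is Hub-E
Tally — Hub-C:2, Hub-E:1, Hub-F:1. Hub-C captures the most (2).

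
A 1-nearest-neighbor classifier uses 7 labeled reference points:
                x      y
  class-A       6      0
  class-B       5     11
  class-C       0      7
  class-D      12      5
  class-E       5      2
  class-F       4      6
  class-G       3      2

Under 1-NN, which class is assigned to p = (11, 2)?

class-D

Since √ is increasing, it suffices to compare squared distances:
d²(p, class-A) = (11−6)² + (2−0)² = 25 + 4 = 29
d²(p, class-B) = (11−5)² + (2−11)² = 36 + 81 = 117
d²(p, class-C) = (11−0)² + (2−7)² = 121 + 25 = 146
d²(p, class-D) = (11−12)² + (2−5)² = 1 + 9 = 10
d²(p, class-E) = (11−5)² + (2−2)² = 36 + 0 = 36
d²(p, class-F) = (11−4)² + (2−6)² = 49 + 16 = 65
d²(p, class-G) = (11−3)² + (2−2)² = 64 + 0 = 64
Minimum is at class-D.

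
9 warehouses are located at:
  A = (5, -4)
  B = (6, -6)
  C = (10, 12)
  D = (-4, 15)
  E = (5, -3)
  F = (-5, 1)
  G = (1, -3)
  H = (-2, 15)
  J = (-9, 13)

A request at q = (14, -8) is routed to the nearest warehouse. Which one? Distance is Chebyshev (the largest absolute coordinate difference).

d(q,A) = max(9, 4) = 9
d(q,B) = max(8, 2) = 8
d(q,C) = max(4, 20) = 20
d(q,D) = max(18, 23) = 23
d(q,E) = max(9, 5) = 9
d(q,F) = max(19, 9) = 19
d(q,G) = max(13, 5) = 13
d(q,H) = max(16, 23) = 23
d(q,J) = max(23, 21) = 23
Minimum is at B.

B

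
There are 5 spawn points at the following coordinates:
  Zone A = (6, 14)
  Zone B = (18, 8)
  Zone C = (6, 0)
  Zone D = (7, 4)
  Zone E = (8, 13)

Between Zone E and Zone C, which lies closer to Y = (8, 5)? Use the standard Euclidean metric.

Compare squared distances:
d²(Y, Zone E) = (8−8)² + (5−13)² = 0 + 64 = 64
d²(Y, Zone C) = (8−6)² + (5−0)² = 4 + 25 = 29
64 > 29, so Zone C is closer.

Zone C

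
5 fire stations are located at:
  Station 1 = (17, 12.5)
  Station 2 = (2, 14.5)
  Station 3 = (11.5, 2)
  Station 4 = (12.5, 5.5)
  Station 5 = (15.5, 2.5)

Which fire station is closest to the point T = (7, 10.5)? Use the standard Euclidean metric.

Squared Euclidean distances:
d²(T, Station 1) = (7−17)² + (10.5−12.5)² = 100 + 4 = 104
d²(T, Station 2) = (7−2)² + (10.5−14.5)² = 25 + 16 = 41
d²(T, Station 3) = (7−11.5)² + (10.5−2)² = 20.25 + 72.25 = 92.5
d²(T, Station 4) = (7−12.5)² + (10.5−5.5)² = 30.25 + 25 = 55.25
d²(T, Station 5) = (7−15.5)² + (10.5−2.5)² = 72.25 + 64 = 136.25
Minimum is at Station 2.

Station 2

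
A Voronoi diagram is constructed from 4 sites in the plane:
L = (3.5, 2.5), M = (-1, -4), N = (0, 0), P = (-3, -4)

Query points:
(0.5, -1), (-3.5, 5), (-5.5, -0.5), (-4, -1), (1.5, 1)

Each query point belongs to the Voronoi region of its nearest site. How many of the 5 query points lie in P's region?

(0.5, -1) — d² to each: L:21.25, M:11.25, N:1.25, P:21.25 → nearest is N
(-3.5, 5) — d² to each: L:55.25, M:87.25, N:37.25, P:81.25 → nearest is N
(-5.5, -0.5) — d² to each: L:90, M:32.5, N:30.5, P:18.5 → nearest is P
(-4, -1) — d² to each: L:68.5, M:18, N:17, P:10 → nearest is P
(1.5, 1) — d² to each: L:6.25, M:31.25, N:3.25, P:45.25 → nearest is N
2 of the 5 points have P as nearest.

2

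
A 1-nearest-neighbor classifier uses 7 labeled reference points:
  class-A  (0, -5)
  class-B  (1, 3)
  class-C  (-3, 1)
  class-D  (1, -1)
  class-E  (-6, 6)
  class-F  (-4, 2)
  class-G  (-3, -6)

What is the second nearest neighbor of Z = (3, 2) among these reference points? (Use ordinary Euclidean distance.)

class-D

Squared Euclidean distances:
d²(Z, class-A) = (3−0)² + (2−(-5))² = 9 + 49 = 58
d²(Z, class-B) = (3−1)² + (2−3)² = 4 + 1 = 5
d²(Z, class-C) = (3−(-3))² + (2−1)² = 36 + 1 = 37
d²(Z, class-D) = (3−1)² + (2−(-1))² = 4 + 9 = 13
d²(Z, class-E) = (3−(-6))² + (2−6)² = 81 + 16 = 97
d²(Z, class-F) = (3−(-4))² + (2−2)² = 49 + 0 = 49
d²(Z, class-G) = (3−(-3))² + (2−(-6))² = 36 + 64 = 100
Sorted ascending: class-B, class-D, class-C, … — the second-nearest is class-D.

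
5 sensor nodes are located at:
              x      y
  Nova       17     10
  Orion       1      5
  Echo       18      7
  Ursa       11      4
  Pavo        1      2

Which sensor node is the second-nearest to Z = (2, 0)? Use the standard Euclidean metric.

Since √ is increasing, it suffices to compare squared distances:
d²(Z, Nova) = (2−17)² + (0−10)² = 225 + 100 = 325
d²(Z, Orion) = (2−1)² + (0−5)² = 1 + 25 = 26
d²(Z, Echo) = (2−18)² + (0−7)² = 256 + 49 = 305
d²(Z, Ursa) = (2−11)² + (0−4)² = 81 + 16 = 97
d²(Z, Pavo) = (2−1)² + (0−2)² = 1 + 4 = 5
Sorted ascending: Pavo, Orion, Ursa, … — the second-nearest is Orion.

Orion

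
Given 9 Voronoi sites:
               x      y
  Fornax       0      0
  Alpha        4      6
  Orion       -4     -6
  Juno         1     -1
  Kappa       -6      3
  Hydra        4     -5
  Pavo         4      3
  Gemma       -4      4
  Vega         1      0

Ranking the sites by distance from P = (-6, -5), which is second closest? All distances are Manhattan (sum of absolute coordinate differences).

d(P, Fornax) = |-6−0| + |-5−0| = 6 + 5 = 11
d(P, Alpha) = |-6−4| + |-5−6| = 10 + 11 = 21
d(P, Orion) = |-6−(-4)| + |-5−(-6)| = 2 + 1 = 3
d(P, Juno) = |-6−1| + |-5−(-1)| = 7 + 4 = 11
d(P, Kappa) = |-6−(-6)| + |-5−3| = 0 + 8 = 8
d(P, Hydra) = |-6−4| + |-5−(-5)| = 10 + 0 = 10
d(P, Pavo) = |-6−4| + |-5−3| = 10 + 8 = 18
d(P, Gemma) = |-6−(-4)| + |-5−4| = 2 + 9 = 11
d(P, Vega) = |-6−1| + |-5−0| = 7 + 5 = 12
Sorted ascending: Orion, Kappa, Hydra, … — the second-nearest is Kappa.

Kappa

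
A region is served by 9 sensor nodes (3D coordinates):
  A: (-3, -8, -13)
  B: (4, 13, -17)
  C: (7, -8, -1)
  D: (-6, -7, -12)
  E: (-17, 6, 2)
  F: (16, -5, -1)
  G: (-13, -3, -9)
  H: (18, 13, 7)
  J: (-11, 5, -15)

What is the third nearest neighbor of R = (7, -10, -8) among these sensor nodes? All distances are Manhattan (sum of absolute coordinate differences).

d(R,A) = 10 + 2 + 5 = 17
d(R,B) = 3 + 23 + 9 = 35
d(R,C) = 0 + 2 + 7 = 9
d(R,D) = 13 + 3 + 4 = 20
d(R,E) = 24 + 16 + 10 = 50
d(R,F) = 9 + 5 + 7 = 21
d(R,G) = 20 + 7 + 1 = 28
d(R,H) = 11 + 23 + 15 = 49
d(R,J) = 18 + 15 + 7 = 40
Sorted ascending: C, A, D, F, … — the third-nearest is D.

D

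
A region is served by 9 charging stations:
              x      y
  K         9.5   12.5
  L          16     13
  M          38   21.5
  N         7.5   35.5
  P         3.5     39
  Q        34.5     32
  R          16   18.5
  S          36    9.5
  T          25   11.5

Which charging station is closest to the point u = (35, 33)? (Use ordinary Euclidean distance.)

Q

Compare squared distances (the ordering matches that of the actual distances):
|uK|² = (35−9.5)² + (33−12.5)² = 650.25 + 420.25 = 1070.5
|uL|² = (35−16)² + (33−13)² = 361 + 400 = 761
|uM|² = (35−38)² + (33−21.5)² = 9 + 132.25 = 141.25
|uN|² = (35−7.5)² + (33−35.5)² = 756.25 + 6.25 = 762.5
|uP|² = (35−3.5)² + (33−39)² = 992.25 + 36 = 1028.25
|uQ|² = (35−34.5)² + (33−32)² = 0.25 + 1 = 1.25
|uR|² = (35−16)² + (33−18.5)² = 361 + 210.25 = 571.25
|uS|² = (35−36)² + (33−9.5)² = 1 + 552.25 = 553.25
|uT|² = (35−25)² + (33−11.5)² = 100 + 462.25 = 562.25
Minimum is at Q.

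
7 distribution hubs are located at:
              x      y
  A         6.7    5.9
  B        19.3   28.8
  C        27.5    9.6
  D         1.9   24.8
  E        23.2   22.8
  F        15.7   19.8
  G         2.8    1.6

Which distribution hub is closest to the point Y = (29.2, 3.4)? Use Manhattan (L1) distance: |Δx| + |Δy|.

C

d(Y,A) = |29.2−6.7| + |3.4−5.9| = 22.5 + 2.5 = 25
d(Y,B) = |29.2−19.3| + |3.4−28.8| = 9.9 + 25.4 = 35.3
d(Y,C) = |29.2−27.5| + |3.4−9.6| = 1.7 + 6.2 = 7.9
d(Y,D) = |29.2−1.9| + |3.4−24.8| = 27.3 + 21.4 = 48.7
d(Y,E) = |29.2−23.2| + |3.4−22.8| = 6 + 19.4 = 25.4
d(Y,F) = |29.2−15.7| + |3.4−19.8| = 13.5 + 16.4 = 29.9
d(Y,G) = |29.2−2.8| + |3.4−1.6| = 26.4 + 1.8 = 28.2
The smallest is to C, so Y lies in the Voronoi region of C.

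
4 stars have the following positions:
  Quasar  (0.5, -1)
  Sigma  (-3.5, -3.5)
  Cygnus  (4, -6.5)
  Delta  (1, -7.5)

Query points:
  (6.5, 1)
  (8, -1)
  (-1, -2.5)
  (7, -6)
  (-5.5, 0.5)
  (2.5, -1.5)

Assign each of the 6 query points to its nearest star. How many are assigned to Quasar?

(6.5, 1) — d² to each: Quasar:40, Sigma:120.25, Cygnus:62.5, Delta:102.5 → nearest is Quasar
(8, -1) — d² to each: Quasar:56.25, Sigma:138.5, Cygnus:46.25, Delta:91.25 → nearest is Cygnus
(-1, -2.5) — d² to each: Quasar:4.5, Sigma:7.25, Cygnus:41, Delta:29 → nearest is Quasar
(7, -6) — d² to each: Quasar:67.25, Sigma:116.5, Cygnus:9.25, Delta:38.25 → nearest is Cygnus
(-5.5, 0.5) — d² to each: Quasar:38.25, Sigma:20, Cygnus:139.25, Delta:106.25 → nearest is Sigma
(2.5, -1.5) — d² to each: Quasar:4.25, Sigma:40, Cygnus:27.25, Delta:38.25 → nearest is Quasar
3 of the 6 points have Quasar as nearest.

3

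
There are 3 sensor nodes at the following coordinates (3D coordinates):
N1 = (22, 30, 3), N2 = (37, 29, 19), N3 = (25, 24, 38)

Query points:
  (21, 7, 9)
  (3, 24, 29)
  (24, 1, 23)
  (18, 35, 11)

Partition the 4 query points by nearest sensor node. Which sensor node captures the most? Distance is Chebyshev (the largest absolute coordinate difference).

(21, 7, 9) — d to each: N1:23, N2:22, N3:29 → nearest is N2
(3, 24, 29) — d to each: N1:26, N2:34, N3:22 → nearest is N3
(24, 1, 23) — d to each: N1:29, N2:28, N3:23 → nearest is N3
(18, 35, 11) — d to each: N1:8, N2:19, N3:27 → nearest is N1
Tally — N1:1, N2:1, N3:2. N3 captures the most (2).

N3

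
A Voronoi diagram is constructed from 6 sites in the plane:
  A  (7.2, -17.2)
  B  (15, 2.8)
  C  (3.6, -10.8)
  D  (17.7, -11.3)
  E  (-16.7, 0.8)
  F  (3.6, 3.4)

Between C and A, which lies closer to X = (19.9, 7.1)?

Compare squared distances:
|XC|² = (19.9−3.6)² + (7.1−(-10.8))² = 265.69 + 320.41 = 586.1
|XA|² = (19.9−7.2)² + (7.1−(-17.2))² = 161.29 + 590.49 = 751.78
586.1 < 751.78, so C is closer.

C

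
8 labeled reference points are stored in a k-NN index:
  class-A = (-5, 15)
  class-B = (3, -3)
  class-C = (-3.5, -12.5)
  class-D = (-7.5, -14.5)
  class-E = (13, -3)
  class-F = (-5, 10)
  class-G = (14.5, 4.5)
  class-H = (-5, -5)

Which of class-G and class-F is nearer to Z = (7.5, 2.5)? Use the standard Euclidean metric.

class-G

Compare squared distances:
d²(Z, class-G) = (7.5−14.5)² + (2.5−4.5)² = 49 + 4 = 53
d²(Z, class-F) = (7.5−(-5))² + (2.5−10)² = 156.25 + 56.25 = 212.5
53 < 212.5, so class-G is closer.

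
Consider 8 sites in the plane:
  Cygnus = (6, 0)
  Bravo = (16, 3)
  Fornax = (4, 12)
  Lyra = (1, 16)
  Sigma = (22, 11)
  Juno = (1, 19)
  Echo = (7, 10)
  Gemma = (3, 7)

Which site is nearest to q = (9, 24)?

Juno

Since √ is increasing, it suffices to compare squared distances:
d²(q, Cygnus) = (9−6)² + (24−0)² = 9 + 576 = 585
d²(q, Bravo) = (9−16)² + (24−3)² = 49 + 441 = 490
d²(q, Fornax) = (9−4)² + (24−12)² = 25 + 144 = 169
d²(q, Lyra) = (9−1)² + (24−16)² = 64 + 64 = 128
d²(q, Sigma) = (9−22)² + (24−11)² = 169 + 169 = 338
d²(q, Juno) = (9−1)² + (24−19)² = 64 + 25 = 89
d²(q, Echo) = (9−7)² + (24−10)² = 4 + 196 = 200
d²(q, Gemma) = (9−3)² + (24−7)² = 36 + 289 = 325
Juno is nearest.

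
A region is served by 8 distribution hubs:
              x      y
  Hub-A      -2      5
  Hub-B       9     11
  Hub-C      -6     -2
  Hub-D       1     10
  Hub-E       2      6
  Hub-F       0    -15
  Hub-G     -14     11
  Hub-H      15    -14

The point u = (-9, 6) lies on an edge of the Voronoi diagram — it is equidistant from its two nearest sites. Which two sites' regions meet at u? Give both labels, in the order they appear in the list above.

Hub-A and Hub-G

Squared distances from u to each site:
d²(u, Hub-A) = 49 + 1 = 50
d²(u, Hub-B) = 324 + 25 = 349
d²(u, Hub-C) = 9 + 64 = 73
d²(u, Hub-D) = 100 + 16 = 116
d²(u, Hub-E) = 121 + 0 = 121
d²(u, Hub-F) = 81 + 441 = 522
d²(u, Hub-G) = 25 + 25 = 50
d²(u, Hub-H) = 576 + 400 = 976
u is equidistant from Hub-A and Hub-G (both at squared distance 50), and every other site is strictly farther — so u lies on the Hub-A–Hub-G Voronoi edge.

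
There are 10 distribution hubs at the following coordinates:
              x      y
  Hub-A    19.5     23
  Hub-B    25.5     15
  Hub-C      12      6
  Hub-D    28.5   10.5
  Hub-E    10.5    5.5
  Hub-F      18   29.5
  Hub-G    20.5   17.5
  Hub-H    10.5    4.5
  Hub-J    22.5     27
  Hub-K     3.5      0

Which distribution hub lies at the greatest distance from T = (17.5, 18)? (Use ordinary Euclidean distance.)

Compare squared distances (the ordering matches that of the actual distances):
d²(T, Hub-A) = 4 + 25 = 29
d²(T, Hub-B) = 64 + 9 = 73
d²(T, Hub-C) = 30.25 + 144 = 174.25
d²(T, Hub-D) = 121 + 56.25 = 177.25
d²(T, Hub-E) = 49 + 156.25 = 205.25
d²(T, Hub-F) = 0.25 + 132.25 = 132.5
d²(T, Hub-G) = 9 + 0.25 = 9.25
d²(T, Hub-H) = 49 + 182.25 = 231.25
d²(T, Hub-J) = 25 + 81 = 106
d²(T, Hub-K) = 196 + 324 = 520
The largest is to Hub-K.

Hub-K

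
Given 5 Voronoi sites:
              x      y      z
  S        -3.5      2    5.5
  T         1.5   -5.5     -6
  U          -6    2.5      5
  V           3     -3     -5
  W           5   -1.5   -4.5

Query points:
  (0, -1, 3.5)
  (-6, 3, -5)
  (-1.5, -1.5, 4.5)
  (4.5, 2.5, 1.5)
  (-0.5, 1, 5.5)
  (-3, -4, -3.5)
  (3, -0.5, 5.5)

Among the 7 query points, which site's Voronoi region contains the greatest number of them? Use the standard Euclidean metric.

S

(0, -1, 3.5) — d² to each: S:25.25, T:112.75, U:50.5, V:85.25, W:89.25 → nearest is S
(-6, 3, -5) — d² to each: S:117.5, T:129.5, U:100.25, V:117, W:141.5 → nearest is U
(-1.5, -1.5, 4.5) — d² to each: S:17.25, T:135.25, U:36.5, V:112.75, W:123.25 → nearest is S
(4.5, 2.5, 1.5) — d² to each: S:80.25, T:129.25, U:122.5, V:74.75, W:52.25 → nearest is W
(-0.5, 1, 5.5) — d² to each: S:10, T:178.5, U:32.75, V:138.5, W:136.5 → nearest is S
(-3, -4, -3.5) — d² to each: S:117.25, T:28.75, U:123.5, V:39.25, W:71.25 → nearest is T
(3, -0.5, 5.5) — d² to each: S:48.5, T:159.5, U:90.25, V:116.5, W:105 → nearest is S
Tally — S:4, T:1, U:1, W:1. S captures the most (4).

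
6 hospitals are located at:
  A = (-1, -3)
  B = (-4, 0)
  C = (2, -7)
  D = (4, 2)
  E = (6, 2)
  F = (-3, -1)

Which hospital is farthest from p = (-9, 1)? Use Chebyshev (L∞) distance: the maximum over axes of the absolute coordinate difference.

E

d(p,A) = max(8, 4) = 8
d(p,B) = max(5, 1) = 5
d(p,C) = max(11, 8) = 11
d(p,D) = max(13, 1) = 13
d(p,E) = max(15, 1) = 15
d(p,F) = max(6, 2) = 6
The largest is to E.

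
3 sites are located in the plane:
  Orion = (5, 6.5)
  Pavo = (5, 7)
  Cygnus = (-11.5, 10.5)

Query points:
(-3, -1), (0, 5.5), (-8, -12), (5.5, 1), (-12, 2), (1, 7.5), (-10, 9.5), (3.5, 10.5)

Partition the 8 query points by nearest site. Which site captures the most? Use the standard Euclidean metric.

Orion

(-3, -1) — d² to each: Orion:120.25, Pavo:128, Cygnus:204.5 → nearest is Orion
(0, 5.5) — d² to each: Orion:26, Pavo:27.25, Cygnus:157.25 → nearest is Orion
(-8, -12) — d² to each: Orion:511.25, Pavo:530, Cygnus:518.5 → nearest is Orion
(5.5, 1) — d² to each: Orion:30.5, Pavo:36.25, Cygnus:379.25 → nearest is Orion
(-12, 2) — d² to each: Orion:309.25, Pavo:314, Cygnus:72.5 → nearest is Cygnus
(1, 7.5) — d² to each: Orion:17, Pavo:16.25, Cygnus:165.25 → nearest is Pavo
(-10, 9.5) — d² to each: Orion:234, Pavo:231.25, Cygnus:3.25 → nearest is Cygnus
(3.5, 10.5) — d² to each: Orion:18.25, Pavo:14.5, Cygnus:225 → nearest is Pavo
Tally — Orion:4, Pavo:2, Cygnus:2. Orion captures the most (4).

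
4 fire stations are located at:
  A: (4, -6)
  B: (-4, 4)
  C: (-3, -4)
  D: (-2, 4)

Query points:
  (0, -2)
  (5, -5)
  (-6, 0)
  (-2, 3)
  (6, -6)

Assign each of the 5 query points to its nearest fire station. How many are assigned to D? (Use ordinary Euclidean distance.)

(0, -2) — d² to each: A:32, B:52, C:13, D:40 → nearest is C
(5, -5) — d² to each: A:2, B:162, C:65, D:130 → nearest is A
(-6, 0) — d² to each: A:136, B:20, C:25, D:32 → nearest is B
(-2, 3) — d² to each: A:117, B:5, C:50, D:1 → nearest is D
(6, -6) — d² to each: A:4, B:200, C:85, D:164 → nearest is A
1 of the 5 points has D as nearest.

1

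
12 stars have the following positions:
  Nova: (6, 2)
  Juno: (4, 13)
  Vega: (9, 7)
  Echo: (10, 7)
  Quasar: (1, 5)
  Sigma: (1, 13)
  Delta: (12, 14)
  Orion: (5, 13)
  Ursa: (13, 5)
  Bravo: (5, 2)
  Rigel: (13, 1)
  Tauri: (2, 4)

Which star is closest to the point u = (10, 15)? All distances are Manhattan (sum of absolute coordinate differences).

d(u, Nova) = 4 + 13 = 17
d(u, Juno) = 6 + 2 = 8
d(u, Vega) = 1 + 8 = 9
d(u, Echo) = 0 + 8 = 8
d(u, Quasar) = 9 + 10 = 19
d(u, Sigma) = 9 + 2 = 11
d(u, Delta) = 2 + 1 = 3
d(u, Orion) = 5 + 2 = 7
d(u, Ursa) = 3 + 10 = 13
d(u, Bravo) = 5 + 13 = 18
d(u, Rigel) = 3 + 14 = 17
d(u, Tauri) = 8 + 11 = 19
The smallest is to Delta, so u lies in the Voronoi region of Delta.

Delta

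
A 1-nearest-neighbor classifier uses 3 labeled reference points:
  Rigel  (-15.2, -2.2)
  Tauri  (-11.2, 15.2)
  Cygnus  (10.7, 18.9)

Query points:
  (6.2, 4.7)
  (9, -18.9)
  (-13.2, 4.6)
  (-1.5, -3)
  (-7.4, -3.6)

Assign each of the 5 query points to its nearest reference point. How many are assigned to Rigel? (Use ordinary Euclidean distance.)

4

(6.2, 4.7) — d² to each: Rigel:505.57, Tauri:413.01, Cygnus:221.89 → nearest is Cygnus
(9, -18.9) — d² to each: Rigel:864.53, Tauri:1570.85, Cygnus:1431.73 → nearest is Rigel
(-13.2, 4.6) — d² to each: Rigel:50.24, Tauri:116.36, Cygnus:775.7 → nearest is Rigel
(-1.5, -3) — d² to each: Rigel:188.33, Tauri:425.33, Cygnus:628.45 → nearest is Rigel
(-7.4, -3.6) — d² to each: Rigel:62.8, Tauri:367.88, Cygnus:833.86 → nearest is Rigel
4 of the 5 points have Rigel as nearest.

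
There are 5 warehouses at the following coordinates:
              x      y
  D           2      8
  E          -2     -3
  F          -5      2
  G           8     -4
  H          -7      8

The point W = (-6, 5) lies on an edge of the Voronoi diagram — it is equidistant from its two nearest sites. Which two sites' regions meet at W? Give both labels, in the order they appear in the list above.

Squared distances from W to each site:
|WD|² = (-6−2)² + (5−8)² = 64 + 9 = 73
|WE|² = (-6−(-2))² + (5−(-3))² = 16 + 64 = 80
|WF|² = (-6−(-5))² + (5−2)² = 1 + 9 = 10
|WG|² = (-6−8)² + (5−(-4))² = 196 + 81 = 277
|WH|² = (-6−(-7))² + (5−8)² = 1 + 9 = 10
W is equidistant from F and H (both at squared distance 10), and every other site is strictly farther — so W lies on the F–H Voronoi edge.

F and H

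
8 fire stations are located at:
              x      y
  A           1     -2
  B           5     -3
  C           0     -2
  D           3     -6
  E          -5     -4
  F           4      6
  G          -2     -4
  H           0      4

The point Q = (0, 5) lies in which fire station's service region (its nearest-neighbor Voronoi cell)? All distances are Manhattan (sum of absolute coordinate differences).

H

d(Q,A) = |0−1| + |5−(-2)| = 1 + 7 = 8
d(Q,B) = |0−5| + |5−(-3)| = 5 + 8 = 13
d(Q,C) = |0−0| + |5−(-2)| = 0 + 7 = 7
d(Q,D) = |0−3| + |5−(-6)| = 3 + 11 = 14
d(Q,E) = |0−(-5)| + |5−(-4)| = 5 + 9 = 14
d(Q,F) = |0−4| + |5−6| = 4 + 1 = 5
d(Q,G) = |0−(-2)| + |5−(-4)| = 2 + 9 = 11
d(Q,H) = |0−0| + |5−4| = 0 + 1 = 1
H is nearest.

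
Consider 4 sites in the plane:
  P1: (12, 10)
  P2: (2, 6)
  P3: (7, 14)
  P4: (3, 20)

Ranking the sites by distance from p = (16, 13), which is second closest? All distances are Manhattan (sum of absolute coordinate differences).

P3

d(p,P1) = |16−12| + |13−10| = 4 + 3 = 7
d(p,P2) = |16−2| + |13−6| = 14 + 7 = 21
d(p,P3) = |16−7| + |13−14| = 9 + 1 = 10
d(p,P4) = |16−3| + |13−20| = 13 + 7 = 20
Sorted ascending: P1, P3, P4, … — the second-nearest is P3.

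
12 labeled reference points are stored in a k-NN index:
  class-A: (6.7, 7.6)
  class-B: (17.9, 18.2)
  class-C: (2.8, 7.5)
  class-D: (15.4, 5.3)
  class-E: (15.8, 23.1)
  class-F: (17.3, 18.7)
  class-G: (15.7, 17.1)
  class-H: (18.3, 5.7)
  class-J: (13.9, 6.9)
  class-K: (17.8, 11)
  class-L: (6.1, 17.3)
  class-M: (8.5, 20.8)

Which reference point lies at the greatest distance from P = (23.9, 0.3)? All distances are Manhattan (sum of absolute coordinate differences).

class-M

d(P, class-A) = 17.2 + 7.3 = 24.5
d(P, class-B) = 6 + 17.9 = 23.9
d(P, class-C) = 21.1 + 7.2 = 28.3
d(P, class-D) = 8.5 + 5 = 13.5
d(P, class-E) = 8.1 + 22.8 = 30.9
d(P, class-F) = 6.6 + 18.4 = 25
d(P, class-G) = 8.2 + 16.8 = 25
d(P, class-H) = 5.6 + 5.4 = 11
d(P, class-J) = 10 + 6.6 = 16.6
d(P, class-K) = 6.1 + 10.7 = 16.8
d(P, class-L) = 17.8 + 17 = 34.8
d(P, class-M) = 15.4 + 20.5 = 35.9
The largest is to class-M.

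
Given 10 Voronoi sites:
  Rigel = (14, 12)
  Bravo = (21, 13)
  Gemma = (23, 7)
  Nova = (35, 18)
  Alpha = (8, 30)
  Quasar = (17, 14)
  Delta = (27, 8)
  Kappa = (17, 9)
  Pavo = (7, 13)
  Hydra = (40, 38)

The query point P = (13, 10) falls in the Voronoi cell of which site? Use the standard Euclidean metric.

Since √ is increasing, it suffices to compare squared distances:
d²(P, Rigel) = (13−14)² + (10−12)² = 1 + 4 = 5
d²(P, Bravo) = (13−21)² + (10−13)² = 64 + 9 = 73
d²(P, Gemma) = (13−23)² + (10−7)² = 100 + 9 = 109
d²(P, Nova) = (13−35)² + (10−18)² = 484 + 64 = 548
d²(P, Alpha) = (13−8)² + (10−30)² = 25 + 400 = 425
d²(P, Quasar) = (13−17)² + (10−14)² = 16 + 16 = 32
d²(P, Delta) = (13−27)² + (10−8)² = 196 + 4 = 200
d²(P, Kappa) = (13−17)² + (10−9)² = 16 + 1 = 17
d²(P, Pavo) = (13−7)² + (10−13)² = 36 + 9 = 45
d²(P, Hydra) = (13−40)² + (10−38)² = 729 + 784 = 1513
Minimum is at Rigel.

Rigel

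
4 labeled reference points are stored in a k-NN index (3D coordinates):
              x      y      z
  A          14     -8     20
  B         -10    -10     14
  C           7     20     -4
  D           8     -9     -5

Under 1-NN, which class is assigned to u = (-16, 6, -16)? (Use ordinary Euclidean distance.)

Squared Euclidean distances:
|uA|² = (-16−14)² + (6−(-8))² + (-16−20)² = 900 + 196 + 1296 = 2392
|uB|² = (-16−(-10))² + (6−(-10))² + (-16−14)² = 36 + 256 + 900 = 1192
|uC|² = (-16−7)² + (6−20)² + (-16−(-4))² = 529 + 196 + 144 = 869
|uD|² = (-16−8)² + (6−(-9))² + (-16−(-5))² = 576 + 225 + 121 = 922
Minimum is at C.

C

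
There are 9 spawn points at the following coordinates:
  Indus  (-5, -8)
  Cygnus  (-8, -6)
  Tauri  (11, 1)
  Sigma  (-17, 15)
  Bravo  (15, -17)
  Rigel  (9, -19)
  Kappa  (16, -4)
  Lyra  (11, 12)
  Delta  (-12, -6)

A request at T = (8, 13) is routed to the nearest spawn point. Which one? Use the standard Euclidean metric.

Lyra

Since √ is increasing, it suffices to compare squared distances:
d²(T, Indus) = (8−(-5))² + (13−(-8))² = 169 + 441 = 610
d²(T, Cygnus) = (8−(-8))² + (13−(-6))² = 256 + 361 = 617
d²(T, Tauri) = (8−11)² + (13−1)² = 9 + 144 = 153
d²(T, Sigma) = (8−(-17))² + (13−15)² = 625 + 4 = 629
d²(T, Bravo) = (8−15)² + (13−(-17))² = 49 + 900 = 949
d²(T, Rigel) = (8−9)² + (13−(-19))² = 1 + 1024 = 1025
d²(T, Kappa) = (8−16)² + (13−(-4))² = 64 + 289 = 353
d²(T, Lyra) = (8−11)² + (13−12)² = 9 + 1 = 10
d²(T, Delta) = (8−(-12))² + (13−(-6))² = 400 + 361 = 761
The smallest is to Lyra, so T lies in the Voronoi region of Lyra.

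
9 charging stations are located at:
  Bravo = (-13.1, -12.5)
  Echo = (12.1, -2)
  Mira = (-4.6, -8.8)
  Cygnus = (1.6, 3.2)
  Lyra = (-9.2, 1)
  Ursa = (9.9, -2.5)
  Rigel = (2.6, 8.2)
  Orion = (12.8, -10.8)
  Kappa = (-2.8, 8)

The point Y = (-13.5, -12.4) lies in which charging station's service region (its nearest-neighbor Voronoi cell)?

Squared Euclidean distances:
d²(Y, Bravo) = 0.16 + 0.01 = 0.17
d²(Y, Echo) = 655.36 + 108.16 = 763.52
d²(Y, Mira) = 79.21 + 12.96 = 92.17
d²(Y, Cygnus) = 228.01 + 243.36 = 471.37
d²(Y, Lyra) = 18.49 + 179.56 = 198.05
d²(Y, Ursa) = 547.56 + 98.01 = 645.57
d²(Y, Rigel) = 259.21 + 424.36 = 683.57
d²(Y, Orion) = 691.69 + 2.56 = 694.25
d²(Y, Kappa) = 114.49 + 416.16 = 530.65
Bravo is nearest.

Bravo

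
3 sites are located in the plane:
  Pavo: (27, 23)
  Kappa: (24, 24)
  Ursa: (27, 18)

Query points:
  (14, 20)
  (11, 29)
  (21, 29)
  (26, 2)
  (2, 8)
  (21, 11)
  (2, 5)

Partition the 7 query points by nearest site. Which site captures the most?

Ursa

(14, 20) — d² to each: Pavo:178, Kappa:116, Ursa:173 → nearest is Kappa
(11, 29) — d² to each: Pavo:292, Kappa:194, Ursa:377 → nearest is Kappa
(21, 29) — d² to each: Pavo:72, Kappa:34, Ursa:157 → nearest is Kappa
(26, 2) — d² to each: Pavo:442, Kappa:488, Ursa:257 → nearest is Ursa
(2, 8) — d² to each: Pavo:850, Kappa:740, Ursa:725 → nearest is Ursa
(21, 11) — d² to each: Pavo:180, Kappa:178, Ursa:85 → nearest is Ursa
(2, 5) — d² to each: Pavo:949, Kappa:845, Ursa:794 → nearest is Ursa
Tally — Kappa:3, Ursa:4. Ursa captures the most (4).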